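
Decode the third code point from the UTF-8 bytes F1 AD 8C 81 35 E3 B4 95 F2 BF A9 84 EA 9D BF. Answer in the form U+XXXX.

Offset 0: leading byte 0xF1 = 11110001 → 4-byte char #1 = F1 AD 8C 81.
Offset 4: leading byte 0x35 = 00110101 → 1-byte char #2 = 35.
Offset 5: leading byte 0xE3 = 11100011 → 3-byte char #3 = E3 B4 95.
Leading byte 0xE3 = 11100011 matches 1110xxxx → 3-byte sequence.
Byte 1: 0xE3 = 11100011, payload 0011 (4 bits).
Byte 2: 0xB4 = 10110100 (10xxxxxx ✓), payload 110100.
Byte 3: 0x95 = 10010101 (10xxxxxx ✓), payload 010101.
Concatenate: 0011110100010101 = 0x3D15 (16 bits → U+3D15).

U+3D15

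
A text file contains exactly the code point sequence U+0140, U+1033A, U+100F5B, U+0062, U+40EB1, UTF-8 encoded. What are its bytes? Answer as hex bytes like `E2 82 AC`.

U+0140: 2-byte form → C5 80.
U+1033A: 4-byte form → F0 90 8C BA.
U+100F5B: 4-byte form → F4 80 BD 9B.
U+0062: 1-byte form → 62.
U+40EB1: 4-byte form → F1 80 BA B1.
Concatenated (15 bytes): C5 80 F0 90 8C BA F4 80 BD 9B 62 F1 80 BA B1.

C5 80 F0 90 8C BA F4 80 BD 9B 62 F1 80 BA B1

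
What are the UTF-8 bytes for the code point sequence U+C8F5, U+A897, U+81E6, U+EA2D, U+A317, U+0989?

EC A3 B5 EA A2 97 E8 87 A6 EE A8 AD EA 8C 97 E0 A6 89

U+C8F5: 3-byte form → EC A3 B5.
U+A897: 3-byte form → EA A2 97.
U+81E6: 3-byte form → E8 87 A6.
U+EA2D: 3-byte form → EE A8 AD.
U+A317: 3-byte form → EA 8C 97.
U+0989: 3-byte form → E0 A6 89.
Concatenated (18 bytes): EC A3 B5 EA A2 97 E8 87 A6 EE A8 AD EA 8C 97 E0 A6 89.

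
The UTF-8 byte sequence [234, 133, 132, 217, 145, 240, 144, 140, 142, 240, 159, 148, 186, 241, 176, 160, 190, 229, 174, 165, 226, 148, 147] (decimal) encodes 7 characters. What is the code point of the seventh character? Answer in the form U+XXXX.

U+2513

Offset 0: leading byte 0xEA = 11101010 → 3-byte char #1 = EA 85 84.
Offset 3: leading byte 0xD9 = 11011001 → 2-byte char #2 = D9 91.
Offset 5: leading byte 0xF0 = 11110000 → 4-byte char #3 = F0 90 8C 8E.
Offset 9: leading byte 0xF0 = 11110000 → 4-byte char #4 = F0 9F 94 BA.
Offset 13: leading byte 0xF1 = 11110001 → 4-byte char #5 = F1 B0 A0 BE.
Offset 17: leading byte 0xE5 = 11100101 → 3-byte char #6 = E5 AE A5.
Offset 20: leading byte 0xE2 = 11100010 → 3-byte char #7 = E2 94 93.
Leading byte 0xE2 = 11100010 matches 1110xxxx → 3-byte sequence.
Byte 1: 0xE2 = 11100010, payload 0010 (4 bits).
Byte 2: 0x94 = 10010100 (10xxxxxx ✓), payload 010100.
Byte 3: 0x93 = 10010011 (10xxxxxx ✓), payload 010011.
Concatenate: 0010010100010011 = 0x2513 (16 bits → U+2513).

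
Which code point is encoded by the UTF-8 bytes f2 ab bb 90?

Leading byte 0xF2 = 11110010 matches 11110xxx → 4-byte sequence.
Byte 1: 0xF2 = 11110010, payload 010 (3 bits).
Byte 2: 0xAB = 10101011 (10xxxxxx ✓), payload 101011.
Byte 3: 0xBB = 10111011 (10xxxxxx ✓), payload 111011.
Byte 4: 0x90 = 10010000 (10xxxxxx ✓), payload 010000.
Concatenate: 010101011111011010000 = 0xABED0 (21 bits → U+ABED0).

U+ABED0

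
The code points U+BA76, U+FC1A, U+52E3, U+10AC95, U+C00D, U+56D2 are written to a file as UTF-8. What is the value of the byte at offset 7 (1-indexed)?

0xE5

1-indexed offset 7 is 0-indexed offset 6.
U+BA76 → 3-byte form EB A9 B6 at offsets 0–2.
U+FC1A → 3-byte form EF B0 9A at offsets 3–5.
U+52E3 → 3-byte form E5 8B A3 at offsets 6–8.
Offset 6 falls in char 3's range; it's byte 1 of E5 8B A3 = 0xE5.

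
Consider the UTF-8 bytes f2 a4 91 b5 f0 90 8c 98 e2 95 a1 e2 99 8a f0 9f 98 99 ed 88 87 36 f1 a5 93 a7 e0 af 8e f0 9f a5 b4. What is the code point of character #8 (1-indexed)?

U+654E7

Offset 0: leading byte 0xF2 = 11110010 → 4-byte char #1 = F2 A4 91 B5.
Offset 4: leading byte 0xF0 = 11110000 → 4-byte char #2 = F0 90 8C 98.
Offset 8: leading byte 0xE2 = 11100010 → 3-byte char #3 = E2 95 A1.
Offset 11: leading byte 0xE2 = 11100010 → 3-byte char #4 = E2 99 8A.
Offset 14: leading byte 0xF0 = 11110000 → 4-byte char #5 = F0 9F 98 99.
Offset 18: leading byte 0xED = 11101101 → 3-byte char #6 = ED 88 87.
Offset 21: leading byte 0x36 = 00110110 → 1-byte char #7 = 36.
Offset 22: leading byte 0xF1 = 11110001 → 4-byte char #8 = F1 A5 93 A7.
Leading byte 0xF1 = 11110001 matches 11110xxx → 4-byte sequence.
Byte 1: 0xF1 = 11110001, payload 001 (3 bits).
Byte 2: 0xA5 = 10100101 (10xxxxxx ✓), payload 100101.
Byte 3: 0x93 = 10010011 (10xxxxxx ✓), payload 010011.
Byte 4: 0xA7 = 10100111 (10xxxxxx ✓), payload 100111.
Concatenate: 001100101010011100111 = 0x654E7 (21 bits → U+654E7).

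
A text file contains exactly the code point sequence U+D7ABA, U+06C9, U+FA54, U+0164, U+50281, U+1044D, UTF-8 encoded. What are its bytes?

F3 97 AA BA DB 89 EF A9 94 C5 A4 F1 90 8A 81 F0 90 91 8D

U+D7ABA: 4-byte form → F3 97 AA BA.
U+06C9: 2-byte form → DB 89.
U+FA54: 3-byte form → EF A9 94.
U+0164: 2-byte form → C5 A4.
U+50281: 4-byte form → F1 90 8A 81.
U+1044D: 4-byte form → F0 90 91 8D.
Concatenated (19 bytes): F3 97 AA BA DB 89 EF A9 94 C5 A4 F1 90 8A 81 F0 90 91 8D.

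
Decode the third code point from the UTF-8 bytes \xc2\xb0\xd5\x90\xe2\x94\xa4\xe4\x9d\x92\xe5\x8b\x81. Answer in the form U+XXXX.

Offset 0: leading byte 0xC2 = 11000010 → 2-byte char #1 = C2 B0.
Offset 2: leading byte 0xD5 = 11010101 → 2-byte char #2 = D5 90.
Offset 4: leading byte 0xE2 = 11100010 → 3-byte char #3 = E2 94 A4.
Leading byte 0xE2 = 11100010 matches 1110xxxx → 3-byte sequence.
Byte 1: 0xE2 = 11100010, payload 0010 (4 bits).
Byte 2: 0x94 = 10010100 (10xxxxxx ✓), payload 010100.
Byte 3: 0xA4 = 10100100 (10xxxxxx ✓), payload 100100.
Concatenate: 0010010100100100 = 0x2524 (16 bits → U+2524).

U+2524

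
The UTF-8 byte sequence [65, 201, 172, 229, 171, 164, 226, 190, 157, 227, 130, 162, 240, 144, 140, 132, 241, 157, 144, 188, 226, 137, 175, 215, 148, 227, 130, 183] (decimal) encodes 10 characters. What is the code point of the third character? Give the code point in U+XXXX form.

Offset 0: leading byte 0x41 = 01000001 → 1-byte char #1 = 41.
Offset 1: leading byte 0xC9 = 11001001 → 2-byte char #2 = C9 AC.
Offset 3: leading byte 0xE5 = 11100101 → 3-byte char #3 = E5 AB A4.
Leading byte 0xE5 = 11100101 matches 1110xxxx → 3-byte sequence.
Byte 1: 0xE5 = 11100101, payload 0101 (4 bits).
Byte 2: 0xAB = 10101011 (10xxxxxx ✓), payload 101011.
Byte 3: 0xA4 = 10100100 (10xxxxxx ✓), payload 100100.
Concatenate: 0101101011100100 = 0x5AE4 (16 bits → U+5AE4).

U+5AE4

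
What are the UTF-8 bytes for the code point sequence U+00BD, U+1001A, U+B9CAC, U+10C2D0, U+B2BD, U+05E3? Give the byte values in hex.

C2 BD F0 90 80 9A F2 B9 B2 AC F4 8C 8B 90 EB 8A BD D7 A3

U+00BD: 2-byte form → C2 BD.
U+1001A: 4-byte form → F0 90 80 9A.
U+B9CAC: 4-byte form → F2 B9 B2 AC.
U+10C2D0: 4-byte form → F4 8C 8B 90.
U+B2BD: 3-byte form → EB 8A BD.
U+05E3: 2-byte form → D7 A3.
Concatenated (19 bytes): C2 BD F0 90 80 9A F2 B9 B2 AC F4 8C 8B 90 EB 8A BD D7 A3.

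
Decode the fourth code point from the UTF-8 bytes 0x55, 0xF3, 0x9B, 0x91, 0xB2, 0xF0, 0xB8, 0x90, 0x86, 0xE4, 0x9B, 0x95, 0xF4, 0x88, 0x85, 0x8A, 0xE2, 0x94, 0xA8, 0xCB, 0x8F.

U+46D5

Offset 0: leading byte 0x55 = 01010101 → 1-byte char #1 = 55.
Offset 1: leading byte 0xF3 = 11110011 → 4-byte char #2 = F3 9B 91 B2.
Offset 5: leading byte 0xF0 = 11110000 → 4-byte char #3 = F0 B8 90 86.
Offset 9: leading byte 0xE4 = 11100100 → 3-byte char #4 = E4 9B 95.
Leading byte 0xE4 = 11100100 matches 1110xxxx → 3-byte sequence.
Byte 1: 0xE4 = 11100100, payload 0100 (4 bits).
Byte 2: 0x9B = 10011011 (10xxxxxx ✓), payload 011011.
Byte 3: 0x95 = 10010101 (10xxxxxx ✓), payload 010101.
Concatenate: 0100011011010101 = 0x46D5 (16 bits → U+46D5).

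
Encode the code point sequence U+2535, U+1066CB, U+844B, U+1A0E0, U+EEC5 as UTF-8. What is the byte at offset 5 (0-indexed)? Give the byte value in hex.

U+2535 → 3-byte form E2 94 B5 at offsets 0–2.
U+1066CB → 4-byte form F4 86 9B 8B at offsets 3–6.
Offset 5 falls in char 2's range; it's byte 3 of F4 86 9B 8B = 0x9B.

0x9B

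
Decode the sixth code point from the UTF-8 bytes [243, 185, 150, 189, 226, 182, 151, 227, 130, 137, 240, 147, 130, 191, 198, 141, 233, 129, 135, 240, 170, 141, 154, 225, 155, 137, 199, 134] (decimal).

U+9047

Offset 0: leading byte 0xF3 = 11110011 → 4-byte char #1 = F3 B9 96 BD.
Offset 4: leading byte 0xE2 = 11100010 → 3-byte char #2 = E2 B6 97.
Offset 7: leading byte 0xE3 = 11100011 → 3-byte char #3 = E3 82 89.
Offset 10: leading byte 0xF0 = 11110000 → 4-byte char #4 = F0 93 82 BF.
Offset 14: leading byte 0xC6 = 11000110 → 2-byte char #5 = C6 8D.
Offset 16: leading byte 0xE9 = 11101001 → 3-byte char #6 = E9 81 87.
Leading byte 0xE9 = 11101001 matches 1110xxxx → 3-byte sequence.
Byte 1: 0xE9 = 11101001, payload 1001 (4 bits).
Byte 2: 0x81 = 10000001 (10xxxxxx ✓), payload 000001.
Byte 3: 0x87 = 10000111 (10xxxxxx ✓), payload 000111.
Concatenate: 1001000001000111 = 0x9047 (16 bits → U+9047).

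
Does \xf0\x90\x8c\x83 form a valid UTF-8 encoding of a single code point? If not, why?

valid

Leading byte 0xF0 = 11110000 → 4-byte form.
Continuation bytes 0x90=10010000, 0x8C=10001100, 0x83=10000011 all match 10xxxxxx.
Decoded value 0x10303 is ≥ 0x10000 (shortest form) and not a surrogate.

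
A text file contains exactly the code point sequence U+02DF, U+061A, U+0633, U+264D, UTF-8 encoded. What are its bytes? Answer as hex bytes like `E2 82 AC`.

U+02DF: 2-byte form → CB 9F.
U+061A: 2-byte form → D8 9A.
U+0633: 2-byte form → D8 B3.
U+264D: 3-byte form → E2 99 8D.
Concatenated (9 bytes): CB 9F D8 9A D8 B3 E2 99 8D.

CB 9F D8 9A D8 B3 E2 99 8D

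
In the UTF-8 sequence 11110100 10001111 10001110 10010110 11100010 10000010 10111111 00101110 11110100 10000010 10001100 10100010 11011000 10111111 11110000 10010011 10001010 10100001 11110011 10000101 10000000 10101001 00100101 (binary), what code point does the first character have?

Offset 0: leading byte 0xF4 = 11110100 → 4-byte char #1 = F4 8F 8E 96.
Leading byte 0xF4 = 11110100 matches 11110xxx → 4-byte sequence.
Byte 1: 0xF4 = 11110100, payload 100 (3 bits).
Byte 2: 0x8F = 10001111 (10xxxxxx ✓), payload 001111.
Byte 3: 0x8E = 10001110 (10xxxxxx ✓), payload 001110.
Byte 4: 0x96 = 10010110 (10xxxxxx ✓), payload 010110.
Concatenate: 100001111001110010110 = 0x10F396 (21 bits → U+10F396).

U+10F396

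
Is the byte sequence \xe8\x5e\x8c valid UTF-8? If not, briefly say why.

invalid (non-continuation byte where continuation expected)

Leading byte 0xE8 = 11101000 → 3-byte form.
Byte 2 is 0x5E = 01011110, which is not 10xxxxxx — expected a continuation byte.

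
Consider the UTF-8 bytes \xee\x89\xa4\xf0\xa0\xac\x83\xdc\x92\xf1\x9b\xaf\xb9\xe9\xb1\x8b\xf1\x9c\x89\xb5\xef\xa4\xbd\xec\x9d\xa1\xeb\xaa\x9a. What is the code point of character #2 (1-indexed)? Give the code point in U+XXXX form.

Offset 0: leading byte 0xEE = 11101110 → 3-byte char #1 = EE 89 A4.
Offset 3: leading byte 0xF0 = 11110000 → 4-byte char #2 = F0 A0 AC 83.
Leading byte 0xF0 = 11110000 matches 11110xxx → 4-byte sequence.
Byte 1: 0xF0 = 11110000, payload 000 (3 bits).
Byte 2: 0xA0 = 10100000 (10xxxxxx ✓), payload 100000.
Byte 3: 0xAC = 10101100 (10xxxxxx ✓), payload 101100.
Byte 4: 0x83 = 10000011 (10xxxxxx ✓), payload 000011.
Concatenate: 000100000101100000011 = 0x20B03 (21 bits → U+20B03).

U+20B03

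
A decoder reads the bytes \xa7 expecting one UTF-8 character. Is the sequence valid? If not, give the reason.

Byte 0xA7 = 10100111 has the form 10xxxxxx — a continuation byte — but there is no preceding leading byte.

invalid (continuation byte with no leading byte)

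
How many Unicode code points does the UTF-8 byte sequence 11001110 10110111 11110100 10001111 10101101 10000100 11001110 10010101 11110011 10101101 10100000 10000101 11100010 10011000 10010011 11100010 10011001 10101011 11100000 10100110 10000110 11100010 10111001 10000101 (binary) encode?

8

Byte at offset 0: 0xCE = 11001110 → 2-byte char (#1). Advance 2.
Byte at offset 2: 0xF4 = 11110100 → 4-byte char (#2). Advance 4.
Byte at offset 6: 0xCE = 11001110 → 2-byte char (#3). Advance 2.
Byte at offset 8: 0xF3 = 11110011 → 4-byte char (#4). Advance 4.
Byte at offset 12: 0xE2 = 11100010 → 3-byte char (#5). Advance 3.
Byte at offset 15: 0xE2 = 11100010 → 3-byte char (#6). Advance 3.
Byte at offset 18: 0xE0 = 11100000 → 3-byte char (#7). Advance 3.
Byte at offset 21: 0xE2 = 11100010 → 3-byte char (#8). Advance 3.
Reached end at offset 24 after 8 code points.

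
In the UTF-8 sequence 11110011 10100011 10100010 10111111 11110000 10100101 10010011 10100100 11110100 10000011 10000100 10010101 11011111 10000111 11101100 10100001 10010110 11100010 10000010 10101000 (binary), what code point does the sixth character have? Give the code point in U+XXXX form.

U+20A8

Offset 0: leading byte 0xF3 = 11110011 → 4-byte char #1 = F3 A3 A2 BF.
Offset 4: leading byte 0xF0 = 11110000 → 4-byte char #2 = F0 A5 93 A4.
Offset 8: leading byte 0xF4 = 11110100 → 4-byte char #3 = F4 83 84 95.
Offset 12: leading byte 0xDF = 11011111 → 2-byte char #4 = DF 87.
Offset 14: leading byte 0xEC = 11101100 → 3-byte char #5 = EC A1 96.
Offset 17: leading byte 0xE2 = 11100010 → 3-byte char #6 = E2 82 A8.
Leading byte 0xE2 = 11100010 matches 1110xxxx → 3-byte sequence.
Byte 1: 0xE2 = 11100010, payload 0010 (4 bits).
Byte 2: 0x82 = 10000010 (10xxxxxx ✓), payload 000010.
Byte 3: 0xA8 = 10101000 (10xxxxxx ✓), payload 101000.
Concatenate: 0010000010101000 = 0x20A8 (16 bits → U+20A8).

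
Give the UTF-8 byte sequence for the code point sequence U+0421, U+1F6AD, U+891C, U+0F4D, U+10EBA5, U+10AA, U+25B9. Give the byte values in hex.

D0 A1 F0 9F 9A AD E8 A4 9C E0 BD 8D F4 8E AE A5 E1 82 AA E2 96 B9

U+0421: 2-byte form → D0 A1.
U+1F6AD: 4-byte form → F0 9F 9A AD.
U+891C: 3-byte form → E8 A4 9C.
U+0F4D: 3-byte form → E0 BD 8D.
U+10EBA5: 4-byte form → F4 8E AE A5.
U+10AA: 3-byte form → E1 82 AA.
U+25B9: 3-byte form → E2 96 B9.
Concatenated (22 bytes): D0 A1 F0 9F 9A AD E8 A4 9C E0 BD 8D F4 8E AE A5 E1 82 AA E2 96 B9.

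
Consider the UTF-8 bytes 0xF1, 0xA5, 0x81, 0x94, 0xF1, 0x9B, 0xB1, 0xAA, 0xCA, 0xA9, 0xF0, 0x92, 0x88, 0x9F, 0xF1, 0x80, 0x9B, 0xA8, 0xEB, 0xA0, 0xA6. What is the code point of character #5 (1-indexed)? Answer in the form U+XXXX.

Offset 0: leading byte 0xF1 = 11110001 → 4-byte char #1 = F1 A5 81 94.
Offset 4: leading byte 0xF1 = 11110001 → 4-byte char #2 = F1 9B B1 AA.
Offset 8: leading byte 0xCA = 11001010 → 2-byte char #3 = CA A9.
Offset 10: leading byte 0xF0 = 11110000 → 4-byte char #4 = F0 92 88 9F.
Offset 14: leading byte 0xF1 = 11110001 → 4-byte char #5 = F1 80 9B A8.
Leading byte 0xF1 = 11110001 matches 11110xxx → 4-byte sequence.
Byte 1: 0xF1 = 11110001, payload 001 (3 bits).
Byte 2: 0x80 = 10000000 (10xxxxxx ✓), payload 000000.
Byte 3: 0x9B = 10011011 (10xxxxxx ✓), payload 011011.
Byte 4: 0xA8 = 10101000 (10xxxxxx ✓), payload 101000.
Concatenate: 001000000011011101000 = 0x406E8 (21 bits → U+406E8).

U+406E8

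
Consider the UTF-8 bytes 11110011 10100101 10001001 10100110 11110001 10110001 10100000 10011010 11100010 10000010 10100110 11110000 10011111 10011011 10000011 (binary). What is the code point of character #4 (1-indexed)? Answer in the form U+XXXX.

U+1F6C3

Offset 0: leading byte 0xF3 = 11110011 → 4-byte char #1 = F3 A5 89 A6.
Offset 4: leading byte 0xF1 = 11110001 → 4-byte char #2 = F1 B1 A0 9A.
Offset 8: leading byte 0xE2 = 11100010 → 3-byte char #3 = E2 82 A6.
Offset 11: leading byte 0xF0 = 11110000 → 4-byte char #4 = F0 9F 9B 83.
Leading byte 0xF0 = 11110000 matches 11110xxx → 4-byte sequence.
Byte 1: 0xF0 = 11110000, payload 000 (3 bits).
Byte 2: 0x9F = 10011111 (10xxxxxx ✓), payload 011111.
Byte 3: 0x9B = 10011011 (10xxxxxx ✓), payload 011011.
Byte 4: 0x83 = 10000011 (10xxxxxx ✓), payload 000011.
Concatenate: 000011111011011000011 = 0x1F6C3 (21 bits → U+1F6C3).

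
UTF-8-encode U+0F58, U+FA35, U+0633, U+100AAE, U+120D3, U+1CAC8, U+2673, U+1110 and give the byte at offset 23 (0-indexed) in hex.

U+0F58 → 3-byte form E0 BD 98 at offsets 0–2.
U+FA35 → 3-byte form EF A8 B5 at offsets 3–5.
U+0633 → 2-byte form D8 B3 at offsets 6–7.
U+100AAE → 4-byte form F4 80 AA AE at offsets 8–11.
U+120D3 → 4-byte form F0 92 83 93 at offsets 12–15.
U+1CAC8 → 4-byte form F0 9C AB 88 at offsets 16–19.
U+2673 → 3-byte form E2 99 B3 at offsets 20–22.
U+1110 → 3-byte form E1 84 90 at offsets 23–25.
Offset 23 falls in char 8's range; it's byte 1 of E1 84 90 = 0xE1.

0xE1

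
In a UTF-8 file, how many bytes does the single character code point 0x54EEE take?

U+54EEE = 0x54EEE. UTF-8 uses 1 byte below 0x80, 2 below 0x800, 3 below 0x10000, 4 up to 0x10FFFF. 0x54EEE is in U+10000–U+10FFFF → 4 bytes.

4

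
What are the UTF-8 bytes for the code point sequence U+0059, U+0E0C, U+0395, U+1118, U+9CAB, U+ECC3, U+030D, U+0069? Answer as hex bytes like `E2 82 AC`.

59 E0 B8 8C CE 95 E1 84 98 E9 B2 AB EE B3 83 CC 8D 69

U+0059: 1-byte form → 59.
U+0E0C: 3-byte form → E0 B8 8C.
U+0395: 2-byte form → CE 95.
U+1118: 3-byte form → E1 84 98.
U+9CAB: 3-byte form → E9 B2 AB.
U+ECC3: 3-byte form → EE B3 83.
U+030D: 2-byte form → CC 8D.
U+0069: 1-byte form → 69.
Concatenated (18 bytes): 59 E0 B8 8C CE 95 E1 84 98 E9 B2 AB EE B3 83 CC 8D 69.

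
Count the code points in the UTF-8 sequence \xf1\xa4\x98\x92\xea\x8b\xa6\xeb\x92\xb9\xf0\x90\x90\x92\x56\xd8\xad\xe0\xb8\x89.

7

Byte at offset 0: 0xF1 = 11110001 → 4-byte char (#1). Advance 4.
Byte at offset 4: 0xEA = 11101010 → 3-byte char (#2). Advance 3.
Byte at offset 7: 0xEB = 11101011 → 3-byte char (#3). Advance 3.
Byte at offset 10: 0xF0 = 11110000 → 4-byte char (#4). Advance 4.
Byte at offset 14: 0x56 = 01010110 → 1-byte char (#5). Advance 1.
Byte at offset 15: 0xD8 = 11011000 → 2-byte char (#6). Advance 2.
Byte at offset 17: 0xE0 = 11100000 → 3-byte char (#7). Advance 3.
Reached end at offset 20 after 7 code points.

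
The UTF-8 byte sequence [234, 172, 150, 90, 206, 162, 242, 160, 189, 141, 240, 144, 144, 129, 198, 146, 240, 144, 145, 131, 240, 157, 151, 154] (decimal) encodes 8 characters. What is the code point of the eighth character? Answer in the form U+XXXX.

U+1D5DA

Offset 0: leading byte 0xEA = 11101010 → 3-byte char #1 = EA AC 96.
Offset 3: leading byte 0x5A = 01011010 → 1-byte char #2 = 5A.
Offset 4: leading byte 0xCE = 11001110 → 2-byte char #3 = CE A2.
Offset 6: leading byte 0xF2 = 11110010 → 4-byte char #4 = F2 A0 BD 8D.
Offset 10: leading byte 0xF0 = 11110000 → 4-byte char #5 = F0 90 90 81.
Offset 14: leading byte 0xC6 = 11000110 → 2-byte char #6 = C6 92.
Offset 16: leading byte 0xF0 = 11110000 → 4-byte char #7 = F0 90 91 83.
Offset 20: leading byte 0xF0 = 11110000 → 4-byte char #8 = F0 9D 97 9A.
Leading byte 0xF0 = 11110000 matches 11110xxx → 4-byte sequence.
Byte 1: 0xF0 = 11110000, payload 000 (3 bits).
Byte 2: 0x9D = 10011101 (10xxxxxx ✓), payload 011101.
Byte 3: 0x97 = 10010111 (10xxxxxx ✓), payload 010111.
Byte 4: 0x9A = 10011010 (10xxxxxx ✓), payload 011010.
Concatenate: 000011101010111011010 = 0x1D5DA (21 bits → U+1D5DA).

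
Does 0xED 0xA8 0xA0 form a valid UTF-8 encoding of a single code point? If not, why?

invalid (encodes a surrogate (U+D800–U+DFFF))

Structurally a 3-byte sequence; payload = 0xDA20.
But 0xDA20 is in U+D800–U+DFFF, the surrogate range. Surrogates are not Unicode scalar values and are forbidden in UTF-8.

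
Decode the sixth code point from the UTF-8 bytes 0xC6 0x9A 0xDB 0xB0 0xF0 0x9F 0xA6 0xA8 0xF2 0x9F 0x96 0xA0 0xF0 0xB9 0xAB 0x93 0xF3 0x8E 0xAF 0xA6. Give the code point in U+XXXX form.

Offset 0: leading byte 0xC6 = 11000110 → 2-byte char #1 = C6 9A.
Offset 2: leading byte 0xDB = 11011011 → 2-byte char #2 = DB B0.
Offset 4: leading byte 0xF0 = 11110000 → 4-byte char #3 = F0 9F A6 A8.
Offset 8: leading byte 0xF2 = 11110010 → 4-byte char #4 = F2 9F 96 A0.
Offset 12: leading byte 0xF0 = 11110000 → 4-byte char #5 = F0 B9 AB 93.
Offset 16: leading byte 0xF3 = 11110011 → 4-byte char #6 = F3 8E AF A6.
Leading byte 0xF3 = 11110011 matches 11110xxx → 4-byte sequence.
Byte 1: 0xF3 = 11110011, payload 011 (3 bits).
Byte 2: 0x8E = 10001110 (10xxxxxx ✓), payload 001110.
Byte 3: 0xAF = 10101111 (10xxxxxx ✓), payload 101111.
Byte 4: 0xA6 = 10100110 (10xxxxxx ✓), payload 100110.
Concatenate: 011001110101111100110 = 0xCEBE6 (21 bits → U+CEBE6).

U+CEBE6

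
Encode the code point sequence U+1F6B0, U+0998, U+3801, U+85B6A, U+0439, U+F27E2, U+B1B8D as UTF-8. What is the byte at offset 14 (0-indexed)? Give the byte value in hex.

U+1F6B0 → 4-byte form F0 9F 9A B0 at offsets 0–3.
U+0998 → 3-byte form E0 A6 98 at offsets 4–6.
U+3801 → 3-byte form E3 A0 81 at offsets 7–9.
U+85B6A → 4-byte form F2 85 AD AA at offsets 10–13.
U+0439 → 2-byte form D0 B9 at offsets 14–15.
Offset 14 falls in char 5's range; it's byte 1 of D0 B9 = 0xD0.

0xD0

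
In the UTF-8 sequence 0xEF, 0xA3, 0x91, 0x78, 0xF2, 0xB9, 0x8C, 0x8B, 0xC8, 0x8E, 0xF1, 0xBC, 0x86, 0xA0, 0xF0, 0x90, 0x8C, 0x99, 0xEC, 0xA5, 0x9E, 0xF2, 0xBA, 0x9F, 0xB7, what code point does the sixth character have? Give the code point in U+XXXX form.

Offset 0: leading byte 0xEF = 11101111 → 3-byte char #1 = EF A3 91.
Offset 3: leading byte 0x78 = 01111000 → 1-byte char #2 = 78.
Offset 4: leading byte 0xF2 = 11110010 → 4-byte char #3 = F2 B9 8C 8B.
Offset 8: leading byte 0xC8 = 11001000 → 2-byte char #4 = C8 8E.
Offset 10: leading byte 0xF1 = 11110001 → 4-byte char #5 = F1 BC 86 A0.
Offset 14: leading byte 0xF0 = 11110000 → 4-byte char #6 = F0 90 8C 99.
Leading byte 0xF0 = 11110000 matches 11110xxx → 4-byte sequence.
Byte 1: 0xF0 = 11110000, payload 000 (3 bits).
Byte 2: 0x90 = 10010000 (10xxxxxx ✓), payload 010000.
Byte 3: 0x8C = 10001100 (10xxxxxx ✓), payload 001100.
Byte 4: 0x99 = 10011001 (10xxxxxx ✓), payload 011001.
Concatenate: 000010000001100011001 = 0x10319 (21 bits → U+10319).

U+10319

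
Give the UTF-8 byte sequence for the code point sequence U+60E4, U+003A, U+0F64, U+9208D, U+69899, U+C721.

E6 83 A4 3A E0 BD A4 F2 92 82 8D F1 A9 A2 99 EC 9C A1

U+60E4: 3-byte form → E6 83 A4.
U+003A: 1-byte form → 3A.
U+0F64: 3-byte form → E0 BD A4.
U+9208D: 4-byte form → F2 92 82 8D.
U+69899: 4-byte form → F1 A9 A2 99.
U+C721: 3-byte form → EC 9C A1.
Concatenated (18 bytes): E6 83 A4 3A E0 BD A4 F2 92 82 8D F1 A9 A2 99 EC 9C A1.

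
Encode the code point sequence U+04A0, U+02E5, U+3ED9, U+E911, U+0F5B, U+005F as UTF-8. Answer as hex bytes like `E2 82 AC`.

D2 A0 CB A5 E3 BB 99 EE A4 91 E0 BD 9B 5F

U+04A0: 2-byte form → D2 A0.
U+02E5: 2-byte form → CB A5.
U+3ED9: 3-byte form → E3 BB 99.
U+E911: 3-byte form → EE A4 91.
U+0F5B: 3-byte form → E0 BD 9B.
U+005F: 1-byte form → 5F.
Concatenated (14 bytes): D2 A0 CB A5 E3 BB 99 EE A4 91 E0 BD 9B 5F.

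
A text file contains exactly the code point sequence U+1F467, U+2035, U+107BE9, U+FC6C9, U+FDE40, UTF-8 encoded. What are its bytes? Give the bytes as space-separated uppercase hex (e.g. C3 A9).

F0 9F 91 A7 E2 80 B5 F4 87 AF A9 F3 BC 9B 89 F3 BD B9 80

U+1F467: 4-byte form → F0 9F 91 A7.
U+2035: 3-byte form → E2 80 B5.
U+107BE9: 4-byte form → F4 87 AF A9.
U+FC6C9: 4-byte form → F3 BC 9B 89.
U+FDE40: 4-byte form → F3 BD B9 80.
Concatenated (19 bytes): F0 9F 91 A7 E2 80 B5 F4 87 AF A9 F3 BC 9B 89 F3 BD B9 80.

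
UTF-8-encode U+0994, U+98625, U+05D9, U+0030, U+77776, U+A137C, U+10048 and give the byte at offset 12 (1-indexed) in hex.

1-indexed offset 12 is 0-indexed offset 11.
U+0994 → 3-byte form E0 A6 94 at offsets 0–2.
U+98625 → 4-byte form F2 98 98 A5 at offsets 3–6.
U+05D9 → 2-byte form D7 99 at offsets 7–8.
U+0030 → 1-byte form 30 at offsets 9–9.
U+77776 → 4-byte form F1 B7 9D B6 at offsets 10–13.
Offset 11 falls in char 5's range; it's byte 2 of F1 B7 9D B6 = 0xB7.

0xB7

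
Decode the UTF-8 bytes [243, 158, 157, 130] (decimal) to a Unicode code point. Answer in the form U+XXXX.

Leading byte 0xF3 = 11110011 matches 11110xxx → 4-byte sequence.
Byte 1: 0xF3 = 11110011, payload 011 (3 bits).
Byte 2: 0x9E = 10011110 (10xxxxxx ✓), payload 011110.
Byte 3: 0x9D = 10011101 (10xxxxxx ✓), payload 011101.
Byte 4: 0x82 = 10000010 (10xxxxxx ✓), payload 000010.
Concatenate: 011011110011101000010 = 0xDE742 (21 bits → U+DE742).

U+DE742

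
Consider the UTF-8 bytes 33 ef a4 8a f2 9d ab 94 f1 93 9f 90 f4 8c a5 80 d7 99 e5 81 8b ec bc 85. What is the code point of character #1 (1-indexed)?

Offset 0: leading byte 0x33 = 00110011 → 1-byte char #1 = 33.
Leading byte 0x33 = 00110011 matches 0xxxxxxx → 1-byte sequence.
Byte 1: 0x33 = 00110011, payload 0110011 (7 bits).
Concatenate: 0110011 = 0x33 (7 bits → U+0033).

U+0033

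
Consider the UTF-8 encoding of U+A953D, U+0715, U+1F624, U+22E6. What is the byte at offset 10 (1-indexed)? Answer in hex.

1-indexed offset 10 is 0-indexed offset 9.
U+A953D → 4-byte form F2 A9 94 BD at offsets 0–3.
U+0715 → 2-byte form DC 95 at offsets 4–5.
U+1F624 → 4-byte form F0 9F 98 A4 at offsets 6–9.
Offset 9 falls in char 3's range; it's byte 4 of F0 9F 98 A4 = 0xA4.

0xA4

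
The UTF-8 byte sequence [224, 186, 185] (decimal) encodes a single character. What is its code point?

Leading byte 0xE0 = 11100000 matches 1110xxxx → 3-byte sequence.
Byte 1: 0xE0 = 11100000, payload 0000 (4 bits).
Byte 2: 0xBA = 10111010 (10xxxxxx ✓), payload 111010.
Byte 3: 0xB9 = 10111001 (10xxxxxx ✓), payload 111001.
Concatenate: 0000111010111001 = 0xEB9 (16 bits → U+0EB9).

U+0EB9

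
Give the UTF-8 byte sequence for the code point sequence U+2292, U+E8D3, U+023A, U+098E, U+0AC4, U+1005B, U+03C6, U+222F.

E2 8A 92 EE A3 93 C8 BA E0 A6 8E E0 AB 84 F0 90 81 9B CF 86 E2 88 AF

U+2292: 3-byte form → E2 8A 92.
U+E8D3: 3-byte form → EE A3 93.
U+023A: 2-byte form → C8 BA.
U+098E: 3-byte form → E0 A6 8E.
U+0AC4: 3-byte form → E0 AB 84.
U+1005B: 4-byte form → F0 90 81 9B.
U+03C6: 2-byte form → CF 86.
U+222F: 3-byte form → E2 88 AF.
Concatenated (23 bytes): E2 8A 92 EE A3 93 C8 BA E0 A6 8E E0 AB 84 F0 90 81 9B CF 86 E2 88 AF.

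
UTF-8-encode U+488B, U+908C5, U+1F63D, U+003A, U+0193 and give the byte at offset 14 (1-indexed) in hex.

0x93

1-indexed offset 14 is 0-indexed offset 13.
U+488B → 3-byte form E4 A2 8B at offsets 0–2.
U+908C5 → 4-byte form F2 90 A3 85 at offsets 3–6.
U+1F63D → 4-byte form F0 9F 98 BD at offsets 7–10.
U+003A → 1-byte form 3A at offsets 11–11.
U+0193 → 2-byte form C6 93 at offsets 12–13.
Offset 13 falls in char 5's range; it's byte 2 of C6 93 = 0x93.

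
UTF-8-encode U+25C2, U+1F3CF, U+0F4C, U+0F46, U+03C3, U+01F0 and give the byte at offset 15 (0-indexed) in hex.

U+25C2 → 3-byte form E2 97 82 at offsets 0–2.
U+1F3CF → 4-byte form F0 9F 8F 8F at offsets 3–6.
U+0F4C → 3-byte form E0 BD 8C at offsets 7–9.
U+0F46 → 3-byte form E0 BD 86 at offsets 10–12.
U+03C3 → 2-byte form CF 83 at offsets 13–14.
U+01F0 → 2-byte form C7 B0 at offsets 15–16.
Offset 15 falls in char 6's range; it's byte 1 of C7 B0 = 0xC7.

0xC7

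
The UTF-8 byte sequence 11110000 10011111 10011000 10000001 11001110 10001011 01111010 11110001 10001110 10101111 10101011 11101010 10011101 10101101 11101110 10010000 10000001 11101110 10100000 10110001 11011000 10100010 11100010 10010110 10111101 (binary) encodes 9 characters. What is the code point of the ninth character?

Offset 0: leading byte 0xF0 = 11110000 → 4-byte char #1 = F0 9F 98 81.
Offset 4: leading byte 0xCE = 11001110 → 2-byte char #2 = CE 8B.
Offset 6: leading byte 0x7A = 01111010 → 1-byte char #3 = 7A.
Offset 7: leading byte 0xF1 = 11110001 → 4-byte char #4 = F1 8E AF AB.
Offset 11: leading byte 0xEA = 11101010 → 3-byte char #5 = EA 9D AD.
Offset 14: leading byte 0xEE = 11101110 → 3-byte char #6 = EE 90 81.
Offset 17: leading byte 0xEE = 11101110 → 3-byte char #7 = EE A0 B1.
Offset 20: leading byte 0xD8 = 11011000 → 2-byte char #8 = D8 A2.
Offset 22: leading byte 0xE2 = 11100010 → 3-byte char #9 = E2 96 BD.
Leading byte 0xE2 = 11100010 matches 1110xxxx → 3-byte sequence.
Byte 1: 0xE2 = 11100010, payload 0010 (4 bits).
Byte 2: 0x96 = 10010110 (10xxxxxx ✓), payload 010110.
Byte 3: 0xBD = 10111101 (10xxxxxx ✓), payload 111101.
Concatenate: 0010010110111101 = 0x25BD (16 bits → U+25BD).

U+25BD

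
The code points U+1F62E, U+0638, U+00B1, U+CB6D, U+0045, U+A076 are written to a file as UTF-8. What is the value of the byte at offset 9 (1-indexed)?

0xEC

1-indexed offset 9 is 0-indexed offset 8.
U+1F62E → 4-byte form F0 9F 98 AE at offsets 0–3.
U+0638 → 2-byte form D8 B8 at offsets 4–5.
U+00B1 → 2-byte form C2 B1 at offsets 6–7.
U+CB6D → 3-byte form EC AD AD at offsets 8–10.
Offset 8 falls in char 4's range; it's byte 1 of EC AD AD = 0xEC.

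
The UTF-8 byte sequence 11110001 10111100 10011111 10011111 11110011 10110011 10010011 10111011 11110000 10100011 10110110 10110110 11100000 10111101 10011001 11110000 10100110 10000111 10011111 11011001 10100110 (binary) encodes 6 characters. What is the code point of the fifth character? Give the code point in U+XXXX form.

U+261DF

Offset 0: leading byte 0xF1 = 11110001 → 4-byte char #1 = F1 BC 9F 9F.
Offset 4: leading byte 0xF3 = 11110011 → 4-byte char #2 = F3 B3 93 BB.
Offset 8: leading byte 0xF0 = 11110000 → 4-byte char #3 = F0 A3 B6 B6.
Offset 12: leading byte 0xE0 = 11100000 → 3-byte char #4 = E0 BD 99.
Offset 15: leading byte 0xF0 = 11110000 → 4-byte char #5 = F0 A6 87 9F.
Leading byte 0xF0 = 11110000 matches 11110xxx → 4-byte sequence.
Byte 1: 0xF0 = 11110000, payload 000 (3 bits).
Byte 2: 0xA6 = 10100110 (10xxxxxx ✓), payload 100110.
Byte 3: 0x87 = 10000111 (10xxxxxx ✓), payload 000111.
Byte 4: 0x9F = 10011111 (10xxxxxx ✓), payload 011111.
Concatenate: 000100110000111011111 = 0x261DF (21 bits → U+261DF).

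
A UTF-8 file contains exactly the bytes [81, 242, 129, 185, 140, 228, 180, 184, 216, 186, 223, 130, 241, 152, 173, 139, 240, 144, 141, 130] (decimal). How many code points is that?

Byte at offset 0: 0x51 = 01010001 → 1-byte char (#1). Advance 1.
Byte at offset 1: 0xF2 = 11110010 → 4-byte char (#2). Advance 4.
Byte at offset 5: 0xE4 = 11100100 → 3-byte char (#3). Advance 3.
Byte at offset 8: 0xD8 = 11011000 → 2-byte char (#4). Advance 2.
Byte at offset 10: 0xDF = 11011111 → 2-byte char (#5). Advance 2.
Byte at offset 12: 0xF1 = 11110001 → 4-byte char (#6). Advance 4.
Byte at offset 16: 0xF0 = 11110000 → 4-byte char (#7). Advance 4.
Reached end at offset 20 after 7 code points.

7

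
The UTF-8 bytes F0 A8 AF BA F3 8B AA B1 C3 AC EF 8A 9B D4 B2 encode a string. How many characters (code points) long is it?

Byte at offset 0: 0xF0 = 11110000 → 4-byte char (#1). Advance 4.
Byte at offset 4: 0xF3 = 11110011 → 4-byte char (#2). Advance 4.
Byte at offset 8: 0xC3 = 11000011 → 2-byte char (#3). Advance 2.
Byte at offset 10: 0xEF = 11101111 → 3-byte char (#4). Advance 3.
Byte at offset 13: 0xD4 = 11010100 → 2-byte char (#5). Advance 2.
Reached end at offset 15 after 5 code points.

5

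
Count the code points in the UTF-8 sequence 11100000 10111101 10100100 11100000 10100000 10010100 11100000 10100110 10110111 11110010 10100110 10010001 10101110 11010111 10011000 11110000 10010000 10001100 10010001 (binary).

Byte at offset 0: 0xE0 = 11100000 → 3-byte char (#1). Advance 3.
Byte at offset 3: 0xE0 = 11100000 → 3-byte char (#2). Advance 3.
Byte at offset 6: 0xE0 = 11100000 → 3-byte char (#3). Advance 3.
Byte at offset 9: 0xF2 = 11110010 → 4-byte char (#4). Advance 4.
Byte at offset 13: 0xD7 = 11010111 → 2-byte char (#5). Advance 2.
Byte at offset 15: 0xF0 = 11110000 → 4-byte char (#6). Advance 4.
Reached end at offset 19 after 6 code points.

6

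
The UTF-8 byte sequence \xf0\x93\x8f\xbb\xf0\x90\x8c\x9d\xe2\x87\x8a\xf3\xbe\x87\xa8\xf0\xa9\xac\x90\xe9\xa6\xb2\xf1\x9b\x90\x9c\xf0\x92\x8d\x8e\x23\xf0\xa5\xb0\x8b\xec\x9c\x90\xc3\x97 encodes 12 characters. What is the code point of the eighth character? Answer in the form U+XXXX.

Offset 0: leading byte 0xF0 = 11110000 → 4-byte char #1 = F0 93 8F BB.
Offset 4: leading byte 0xF0 = 11110000 → 4-byte char #2 = F0 90 8C 9D.
Offset 8: leading byte 0xE2 = 11100010 → 3-byte char #3 = E2 87 8A.
Offset 11: leading byte 0xF3 = 11110011 → 4-byte char #4 = F3 BE 87 A8.
Offset 15: leading byte 0xF0 = 11110000 → 4-byte char #5 = F0 A9 AC 90.
Offset 19: leading byte 0xE9 = 11101001 → 3-byte char #6 = E9 A6 B2.
Offset 22: leading byte 0xF1 = 11110001 → 4-byte char #7 = F1 9B 90 9C.
Offset 26: leading byte 0xF0 = 11110000 → 4-byte char #8 = F0 92 8D 8E.
Leading byte 0xF0 = 11110000 matches 11110xxx → 4-byte sequence.
Byte 1: 0xF0 = 11110000, payload 000 (3 bits).
Byte 2: 0x92 = 10010010 (10xxxxxx ✓), payload 010010.
Byte 3: 0x8D = 10001101 (10xxxxxx ✓), payload 001101.
Byte 4: 0x8E = 10001110 (10xxxxxx ✓), payload 001110.
Concatenate: 000010010001101001110 = 0x1234E (21 bits → U+1234E).

U+1234E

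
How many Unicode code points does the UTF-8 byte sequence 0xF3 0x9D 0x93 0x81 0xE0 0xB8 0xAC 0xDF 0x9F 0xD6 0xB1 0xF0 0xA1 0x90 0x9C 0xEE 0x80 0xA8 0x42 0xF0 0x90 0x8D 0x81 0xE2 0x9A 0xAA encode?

9

Byte at offset 0: 0xF3 = 11110011 → 4-byte char (#1). Advance 4.
Byte at offset 4: 0xE0 = 11100000 → 3-byte char (#2). Advance 3.
Byte at offset 7: 0xDF = 11011111 → 2-byte char (#3). Advance 2.
Byte at offset 9: 0xD6 = 11010110 → 2-byte char (#4). Advance 2.
Byte at offset 11: 0xF0 = 11110000 → 4-byte char (#5). Advance 4.
Byte at offset 15: 0xEE = 11101110 → 3-byte char (#6). Advance 3.
Byte at offset 18: 0x42 = 01000010 → 1-byte char (#7). Advance 1.
Byte at offset 19: 0xF0 = 11110000 → 4-byte char (#8). Advance 4.
Byte at offset 23: 0xE2 = 11100010 → 3-byte char (#9). Advance 3.
Reached end at offset 26 after 9 code points.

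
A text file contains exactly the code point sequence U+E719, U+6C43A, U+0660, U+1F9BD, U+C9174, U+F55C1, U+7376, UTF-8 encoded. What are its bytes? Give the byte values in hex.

U+E719: 3-byte form → EE 9C 99.
U+6C43A: 4-byte form → F1 AC 90 BA.
U+0660: 2-byte form → D9 A0.
U+1F9BD: 4-byte form → F0 9F A6 BD.
U+C9174: 4-byte form → F3 89 85 B4.
U+F55C1: 4-byte form → F3 B5 97 81.
U+7376: 3-byte form → E7 8D B6.
Concatenated (24 bytes): EE 9C 99 F1 AC 90 BA D9 A0 F0 9F A6 BD F3 89 85 B4 F3 B5 97 81 E7 8D B6.

EE 9C 99 F1 AC 90 BA D9 A0 F0 9F A6 BD F3 89 85 B4 F3 B5 97 81 E7 8D B6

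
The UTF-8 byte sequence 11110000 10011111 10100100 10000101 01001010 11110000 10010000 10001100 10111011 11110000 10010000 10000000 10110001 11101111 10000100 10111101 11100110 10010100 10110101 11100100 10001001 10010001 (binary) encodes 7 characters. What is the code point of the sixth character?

U+6535

Offset 0: leading byte 0xF0 = 11110000 → 4-byte char #1 = F0 9F A4 85.
Offset 4: leading byte 0x4A = 01001010 → 1-byte char #2 = 4A.
Offset 5: leading byte 0xF0 = 11110000 → 4-byte char #3 = F0 90 8C BB.
Offset 9: leading byte 0xF0 = 11110000 → 4-byte char #4 = F0 90 80 B1.
Offset 13: leading byte 0xEF = 11101111 → 3-byte char #5 = EF 84 BD.
Offset 16: leading byte 0xE6 = 11100110 → 3-byte char #6 = E6 94 B5.
Leading byte 0xE6 = 11100110 matches 1110xxxx → 3-byte sequence.
Byte 1: 0xE6 = 11100110, payload 0110 (4 bits).
Byte 2: 0x94 = 10010100 (10xxxxxx ✓), payload 010100.
Byte 3: 0xB5 = 10110101 (10xxxxxx ✓), payload 110101.
Concatenate: 0110010100110101 = 0x6535 (16 bits → U+6535).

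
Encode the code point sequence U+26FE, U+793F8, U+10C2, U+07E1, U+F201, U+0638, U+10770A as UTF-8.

E2 9B BE F1 B9 8F B8 E1 83 82 DF A1 EF 88 81 D8 B8 F4 87 9C 8A

U+26FE: 3-byte form → E2 9B BE.
U+793F8: 4-byte form → F1 B9 8F B8.
U+10C2: 3-byte form → E1 83 82.
U+07E1: 2-byte form → DF A1.
U+F201: 3-byte form → EF 88 81.
U+0638: 2-byte form → D8 B8.
U+10770A: 4-byte form → F4 87 9C 8A.
Concatenated (21 bytes): E2 9B BE F1 B9 8F B8 E1 83 82 DF A1 EF 88 81 D8 B8 F4 87 9C 8A.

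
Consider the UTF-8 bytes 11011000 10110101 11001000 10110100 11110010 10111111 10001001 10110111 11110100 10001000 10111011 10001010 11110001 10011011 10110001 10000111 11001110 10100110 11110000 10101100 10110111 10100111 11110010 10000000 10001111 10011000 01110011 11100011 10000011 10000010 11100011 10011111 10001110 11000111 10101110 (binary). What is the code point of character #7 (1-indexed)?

Offset 0: leading byte 0xD8 = 11011000 → 2-byte char #1 = D8 B5.
Offset 2: leading byte 0xC8 = 11001000 → 2-byte char #2 = C8 B4.
Offset 4: leading byte 0xF2 = 11110010 → 4-byte char #3 = F2 BF 89 B7.
Offset 8: leading byte 0xF4 = 11110100 → 4-byte char #4 = F4 88 BB 8A.
Offset 12: leading byte 0xF1 = 11110001 → 4-byte char #5 = F1 9B B1 87.
Offset 16: leading byte 0xCE = 11001110 → 2-byte char #6 = CE A6.
Offset 18: leading byte 0xF0 = 11110000 → 4-byte char #7 = F0 AC B7 A7.
Leading byte 0xF0 = 11110000 matches 11110xxx → 4-byte sequence.
Byte 1: 0xF0 = 11110000, payload 000 (3 bits).
Byte 2: 0xAC = 10101100 (10xxxxxx ✓), payload 101100.
Byte 3: 0xB7 = 10110111 (10xxxxxx ✓), payload 110111.
Byte 4: 0xA7 = 10100111 (10xxxxxx ✓), payload 100111.
Concatenate: 000101100110111100111 = 0x2CDE7 (21 bits → U+2CDE7).

U+2CDE7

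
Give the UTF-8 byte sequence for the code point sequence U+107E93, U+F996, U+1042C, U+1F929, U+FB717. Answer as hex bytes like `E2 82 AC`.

F4 87 BA 93 EF A6 96 F0 90 90 AC F0 9F A4 A9 F3 BB 9C 97

U+107E93: 4-byte form → F4 87 BA 93.
U+F996: 3-byte form → EF A6 96.
U+1042C: 4-byte form → F0 90 90 AC.
U+1F929: 4-byte form → F0 9F A4 A9.
U+FB717: 4-byte form → F3 BB 9C 97.
Concatenated (19 bytes): F4 87 BA 93 EF A6 96 F0 90 90 AC F0 9F A4 A9 F3 BB 9C 97.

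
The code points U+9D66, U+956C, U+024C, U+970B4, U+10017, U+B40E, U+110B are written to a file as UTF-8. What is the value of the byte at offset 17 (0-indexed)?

0x90

U+9D66 → 3-byte form E9 B5 A6 at offsets 0–2.
U+956C → 3-byte form E9 95 AC at offsets 3–5.
U+024C → 2-byte form C9 8C at offsets 6–7.
U+970B4 → 4-byte form F2 97 82 B4 at offsets 8–11.
U+10017 → 4-byte form F0 90 80 97 at offsets 12–15.
U+B40E → 3-byte form EB 90 8E at offsets 16–18.
Offset 17 falls in char 6's range; it's byte 2 of EB 90 8E = 0x90.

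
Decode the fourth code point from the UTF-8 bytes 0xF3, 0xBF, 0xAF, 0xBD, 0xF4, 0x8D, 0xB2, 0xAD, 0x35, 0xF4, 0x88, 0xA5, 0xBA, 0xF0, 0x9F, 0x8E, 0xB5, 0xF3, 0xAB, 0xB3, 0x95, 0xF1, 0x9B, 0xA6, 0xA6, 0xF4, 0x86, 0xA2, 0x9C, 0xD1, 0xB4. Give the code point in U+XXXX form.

Offset 0: leading byte 0xF3 = 11110011 → 4-byte char #1 = F3 BF AF BD.
Offset 4: leading byte 0xF4 = 11110100 → 4-byte char #2 = F4 8D B2 AD.
Offset 8: leading byte 0x35 = 00110101 → 1-byte char #3 = 35.
Offset 9: leading byte 0xF4 = 11110100 → 4-byte char #4 = F4 88 A5 BA.
Leading byte 0xF4 = 11110100 matches 11110xxx → 4-byte sequence.
Byte 1: 0xF4 = 11110100, payload 100 (3 bits).
Byte 2: 0x88 = 10001000 (10xxxxxx ✓), payload 001000.
Byte 3: 0xA5 = 10100101 (10xxxxxx ✓), payload 100101.
Byte 4: 0xBA = 10111010 (10xxxxxx ✓), payload 111010.
Concatenate: 100001000100101111010 = 0x10897A (21 bits → U+10897A).

U+10897A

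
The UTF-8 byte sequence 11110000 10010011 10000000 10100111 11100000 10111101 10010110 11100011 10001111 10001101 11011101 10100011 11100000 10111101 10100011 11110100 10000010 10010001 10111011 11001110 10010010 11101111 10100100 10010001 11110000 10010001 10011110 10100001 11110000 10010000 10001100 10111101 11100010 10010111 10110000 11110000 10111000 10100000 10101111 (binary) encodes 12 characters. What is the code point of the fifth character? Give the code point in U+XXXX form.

U+0F63

Offset 0: leading byte 0xF0 = 11110000 → 4-byte char #1 = F0 93 80 A7.
Offset 4: leading byte 0xE0 = 11100000 → 3-byte char #2 = E0 BD 96.
Offset 7: leading byte 0xE3 = 11100011 → 3-byte char #3 = E3 8F 8D.
Offset 10: leading byte 0xDD = 11011101 → 2-byte char #4 = DD A3.
Offset 12: leading byte 0xE0 = 11100000 → 3-byte char #5 = E0 BD A3.
Leading byte 0xE0 = 11100000 matches 1110xxxx → 3-byte sequence.
Byte 1: 0xE0 = 11100000, payload 0000 (4 bits).
Byte 2: 0xBD = 10111101 (10xxxxxx ✓), payload 111101.
Byte 3: 0xA3 = 10100011 (10xxxxxx ✓), payload 100011.
Concatenate: 0000111101100011 = 0xF63 (16 bits → U+0F63).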